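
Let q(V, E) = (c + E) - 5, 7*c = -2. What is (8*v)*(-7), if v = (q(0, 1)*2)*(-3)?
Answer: -1440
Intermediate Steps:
c = -2/7 (c = (1/7)*(-2) = -2/7 ≈ -0.28571)
q(V, E) = -37/7 + E (q(V, E) = (-2/7 + E) - 5 = -37/7 + E)
v = 180/7 (v = ((-37/7 + 1)*2)*(-3) = -30/7*2*(-3) = -60/7*(-3) = 180/7 ≈ 25.714)
(8*v)*(-7) = (8*(180/7))*(-7) = (1440/7)*(-7) = -1440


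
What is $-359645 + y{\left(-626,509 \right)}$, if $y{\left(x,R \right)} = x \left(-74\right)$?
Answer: $-313321$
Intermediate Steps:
$y{\left(x,R \right)} = - 74 x$
$-359645 + y{\left(-626,509 \right)} = -359645 - -46324 = -359645 + 46324 = -313321$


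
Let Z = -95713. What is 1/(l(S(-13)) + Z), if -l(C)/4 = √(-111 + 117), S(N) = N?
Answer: -95713/9160978273 + 4*√6/9160978273 ≈ -1.0447e-5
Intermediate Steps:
l(C) = -4*√6 (l(C) = -4*√(-111 + 117) = -4*√6)
1/(l(S(-13)) + Z) = 1/(-4*√6 - 95713) = 1/(-95713 - 4*√6)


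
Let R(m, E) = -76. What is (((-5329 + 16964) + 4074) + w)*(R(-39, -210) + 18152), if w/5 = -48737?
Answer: -4120894176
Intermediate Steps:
w = -243685 (w = 5*(-48737) = -243685)
(((-5329 + 16964) + 4074) + w)*(R(-39, -210) + 18152) = (((-5329 + 16964) + 4074) - 243685)*(-76 + 18152) = ((11635 + 4074) - 243685)*18076 = (15709 - 243685)*18076 = -227976*18076 = -4120894176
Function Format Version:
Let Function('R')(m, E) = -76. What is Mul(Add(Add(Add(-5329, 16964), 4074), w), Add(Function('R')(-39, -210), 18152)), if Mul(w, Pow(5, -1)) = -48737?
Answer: -4120894176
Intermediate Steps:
w = -243685 (w = Mul(5, -48737) = -243685)
Mul(Add(Add(Add(-5329, 16964), 4074), w), Add(Function('R')(-39, -210), 18152)) = Mul(Add(Add(Add(-5329, 16964), 4074), -243685), Add(-76, 18152)) = Mul(Add(Add(11635, 4074), -243685), 18076) = Mul(Add(15709, -243685), 18076) = Mul(-227976, 18076) = -4120894176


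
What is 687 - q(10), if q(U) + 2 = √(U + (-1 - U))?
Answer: 689 - I ≈ 689.0 - 1.0*I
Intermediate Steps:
q(U) = -2 + I (q(U) = -2 + √(U + (-1 - U)) = -2 + √(-1) = -2 + I)
687 - q(10) = 687 - (-2 + I) = 687 + (2 - I) = 689 - I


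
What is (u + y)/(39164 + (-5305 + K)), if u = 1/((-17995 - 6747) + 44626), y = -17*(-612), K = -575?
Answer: 206873137/661819056 ≈ 0.31258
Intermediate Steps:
y = 10404
u = 1/19884 (u = 1/(-24742 + 44626) = 1/19884 ≈ 5.0292e-5)
(u + y)/(39164 + (-5305 + K)) = (1/19884 + 10404)/(39164 + (-5305 - 575)) = 206873137/(19884*(39164 - 5880)) = (206873137/19884)/33284 = (206873137/19884)*(1/33284) = 206873137/661819056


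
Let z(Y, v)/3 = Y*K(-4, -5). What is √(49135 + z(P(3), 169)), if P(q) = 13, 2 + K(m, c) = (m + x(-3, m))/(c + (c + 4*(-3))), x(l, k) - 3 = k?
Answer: √23747878/22 ≈ 221.51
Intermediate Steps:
x(l, k) = 3 + k
K(m, c) = -2 + (3 + 2*m)/(-12 + 2*c) (K(m, c) = -2 + (m + (3 + m))/(c + (c + 4*(-3))) = -2 + (3 + 2*m)/(c + (c - 12)) = -2 + (3 + 2*m)/(c + (-12 + c)) = -2 + (3 + 2*m)/(-12 + 2*c))
z(Y, v) = -117*Y/22 (z(Y, v) = 3*(Y*((27/2 - 4 - 2*(-5))/(-6 - 5))) = 3*(Y*((27/2 - 4 + 10)/(-11))) = 3*(Y*(-1/11*39/2)) = 3*(Y*(-39/22)) = 3*(-39*Y/22) = -117*Y/22)
√(49135 + z(P(3), 169)) = √(49135 - 117/22*13) = √(49135 - 1521/22) = √(1079449/22) = √23747878/22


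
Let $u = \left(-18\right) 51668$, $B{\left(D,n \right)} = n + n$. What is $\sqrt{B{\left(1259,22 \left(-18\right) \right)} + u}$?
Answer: $96 i \sqrt{101} \approx 964.79 i$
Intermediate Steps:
$B{\left(D,n \right)} = 2 n$
$u = -930024$
$\sqrt{B{\left(1259,22 \left(-18\right) \right)} + u} = \sqrt{2 \cdot 22 \left(-18\right) - 930024} = \sqrt{2 \left(-396\right) - 930024} = \sqrt{-792 - 930024} = \sqrt{-930816} = 96 i \sqrt{101}$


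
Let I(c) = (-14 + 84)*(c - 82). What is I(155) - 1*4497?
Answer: 613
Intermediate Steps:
I(c) = -5740 + 70*c (I(c) = 70*(-82 + c) = -5740 + 70*c)
I(155) - 1*4497 = (-5740 + 70*155) - 1*4497 = (-5740 + 10850) - 4497 = 5110 - 4497 = 613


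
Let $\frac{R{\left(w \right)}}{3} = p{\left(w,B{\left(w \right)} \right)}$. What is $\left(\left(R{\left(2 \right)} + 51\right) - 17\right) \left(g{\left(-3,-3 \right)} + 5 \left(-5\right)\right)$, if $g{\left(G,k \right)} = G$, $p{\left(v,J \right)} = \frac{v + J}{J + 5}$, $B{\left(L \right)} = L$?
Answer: $-1000$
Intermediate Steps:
$p{\left(v,J \right)} = \frac{J + v}{5 + J}$
$R{\left(w \right)} = \frac{6 w}{5 + w}$ ($R{\left(w \right)} = 3 \frac{w + w}{5 + w} = 3 \frac{2 w}{5 + w} = \frac{6 w}{5 + w}$)
$\left(\left(R{\left(2 \right)} + 51\right) - 17\right) \left(g{\left(-3,-3 \right)} + 5 \left(-5\right)\right) = \left(\left(6 \cdot 2 \frac{1}{5 + 2} + 51\right) - 17\right) \left(-3 + 5 \left(-5\right)\right) = \left(\left(6 \cdot 2 \cdot \frac{1}{7} + 51\right) - 17\right) \left(-3 - 25\right) = \left(\left(6 \cdot 2 \cdot \frac{1}{7} + 51\right) - 17\right) \left(-28\right) = \left(\left(\frac{12}{7} + 51\right) - 17\right) \left(-28\right) = \left(\frac{369}{7} - 17\right) \left(-28\right) = \frac{250}{7} \left(-28\right) = -1000$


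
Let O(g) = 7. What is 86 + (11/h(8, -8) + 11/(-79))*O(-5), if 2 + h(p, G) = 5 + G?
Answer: 27502/395 ≈ 69.625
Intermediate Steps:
h(p, G) = 3 + G (h(p, G) = -2 + (5 + G) = 3 + G)
86 + (11/h(8, -8) + 11/(-79))*O(-5) = 86 + (11/(3 - 8) + 11/(-79))*7 = 86 + (11/(-5) + 11*(-1/79))*7 = 86 + (11*(-⅕) - 11/79)*7 = 86 + (-11/5 - 11/79)*7 = 86 - 924/395*7 = 86 - 6468/395 = 27502/395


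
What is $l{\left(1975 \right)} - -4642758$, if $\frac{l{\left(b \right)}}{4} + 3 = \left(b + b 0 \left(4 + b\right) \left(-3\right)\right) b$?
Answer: $20245246$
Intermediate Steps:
$l{\left(b \right)} = -12 + 4 b^{2}$ ($l{\left(b \right)} = -12 + 4 \left(b + b 0 \left(4 + b\right) \left(-3\right)\right) b = -12 + 4 \left(b + b 0 \left(-3\right)\right) b = -12 + 4 \left(b + 0 \left(-3\right)\right) b = -12 + 4 \left(b + 0\right) b = -12 + 4 b b = -12 + 4 b^{2}$)
$l{\left(1975 \right)} - -4642758 = \left(-12 + 4 \cdot 1975^{2}\right) - -4642758 = \left(-12 + 4 \cdot 3900625\right) + 4642758 = \left(-12 + 15602500\right) + 4642758 = 15602488 + 4642758 = 20245246$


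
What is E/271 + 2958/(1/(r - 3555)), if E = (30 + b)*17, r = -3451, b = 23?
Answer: -5616134807/271 ≈ -2.0724e+7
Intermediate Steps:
E = 901 (E = (30 + 23)*17 = 53*17 = 901)
E/271 + 2958/(1/(r - 3555)) = 901/271 + 2958/(1/(-3451 - 3555)) = 901*(1/271) + 2958/(1/(-7006)) = 901/271 + 2958/(-1/7006) = 901/271 + 2958*(-7006) = 901/271 - 20723748 = -5616134807/271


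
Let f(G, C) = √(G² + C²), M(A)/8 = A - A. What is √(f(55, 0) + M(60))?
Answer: √55 ≈ 7.4162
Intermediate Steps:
M(A) = 0 (M(A) = 8*(A - A) = 8*0 = 0)
f(G, C) = √(C² + G²)
√(f(55, 0) + M(60)) = √(√(0² + 55²) + 0) = √(√(0 + 3025) + 0) = √(√3025 + 0) = √(55 + 0) = √55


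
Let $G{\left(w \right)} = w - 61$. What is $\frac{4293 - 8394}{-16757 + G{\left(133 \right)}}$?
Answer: $\frac{4101}{16685} \approx 0.24579$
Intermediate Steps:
$G{\left(w \right)} = -61 + w$
$\frac{4293 - 8394}{-16757 + G{\left(133 \right)}} = \frac{4293 - 8394}{-16757 + \left(-61 + 133\right)} = - \frac{4101}{-16757 + 72} = - \frac{4101}{-16685} = \left(-4101\right) \left(- \frac{1}{16685}\right) = \frac{4101}{16685}$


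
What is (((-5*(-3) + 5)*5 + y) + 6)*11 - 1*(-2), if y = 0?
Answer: 1168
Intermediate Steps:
(((-5*(-3) + 5)*5 + y) + 6)*11 - 1*(-2) = (((-5*(-3) + 5)*5 + 0) + 6)*11 - 1*(-2) = (((15 + 5)*5 + 0) + 6)*11 + 2 = ((20*5 + 0) + 6)*11 + 2 = ((100 + 0) + 6)*11 + 2 = (100 + 6)*11 + 2 = 106*11 + 2 = 1166 + 2 = 1168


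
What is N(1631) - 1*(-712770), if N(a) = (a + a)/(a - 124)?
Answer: 1074147652/1507 ≈ 7.1277e+5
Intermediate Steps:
N(a) = 2*a/(-124 + a) (N(a) = (2*a)/(-124 + a) = 2*a/(-124 + a))
N(1631) - 1*(-712770) = 2*1631/(-124 + 1631) - 1*(-712770) = 2*1631/1507 + 712770 = 2*1631*(1/1507) + 712770 = 3262/1507 + 712770 = 1074147652/1507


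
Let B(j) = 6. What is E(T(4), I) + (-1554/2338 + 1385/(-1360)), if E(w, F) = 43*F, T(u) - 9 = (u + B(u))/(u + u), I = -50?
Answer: -97738051/45424 ≈ -2151.7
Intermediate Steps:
T(u) = 9 + (6 + u)/(2*u) (T(u) = 9 + (u + 6)/(u + u) = 9 + (6 + u)/((2*u)) = 9 + (6 + u)*(1/(2*u)) = 9 + (6 + u)/(2*u))
E(T(4), I) + (-1554/2338 + 1385/(-1360)) = 43*(-50) + (-1554/2338 + 1385/(-1360)) = -2150 + (-1554*1/2338 + 1385*(-1/1360)) = -2150 + (-111/167 - 277/272) = -2150 - 76451/45424 = -97738051/45424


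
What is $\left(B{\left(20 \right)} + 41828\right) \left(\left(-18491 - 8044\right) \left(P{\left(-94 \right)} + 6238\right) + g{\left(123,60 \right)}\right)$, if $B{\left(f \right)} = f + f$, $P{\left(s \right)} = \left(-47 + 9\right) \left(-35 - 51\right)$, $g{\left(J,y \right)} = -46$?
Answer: $-10560857840208$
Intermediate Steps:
$P{\left(s \right)} = 3268$ ($P{\left(s \right)} = \left(-38\right) \left(-86\right) = 3268$)
$B{\left(f \right)} = 2 f$
$\left(B{\left(20 \right)} + 41828\right) \left(\left(-18491 - 8044\right) \left(P{\left(-94 \right)} + 6238\right) + g{\left(123,60 \right)}\right) = \left(2 \cdot 20 + 41828\right) \left(\left(-18491 - 8044\right) \left(3268 + 6238\right) - 46\right) = \left(40 + 41828\right) \left(\left(-26535\right) 9506 - 46\right) = 41868 \left(-252241710 - 46\right) = 41868 \left(-252241756\right) = -10560857840208$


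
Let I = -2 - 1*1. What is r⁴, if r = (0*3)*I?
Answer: 0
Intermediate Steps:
I = -3 (I = -2 - 1 = -3)
r = 0 (r = (0*3)*(-3) = 0*(-3) = 0)
r⁴ = 0⁴ = 0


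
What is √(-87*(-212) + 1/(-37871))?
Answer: √26452617912733/37871 ≈ 135.81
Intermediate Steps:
√(-87*(-212) + 1/(-37871)) = √(18444 - 1/37871) = √(698492723/37871) = √26452617912733/37871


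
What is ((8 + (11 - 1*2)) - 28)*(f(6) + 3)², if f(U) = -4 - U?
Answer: -539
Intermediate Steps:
((8 + (11 - 1*2)) - 28)*(f(6) + 3)² = ((8 + (11 - 1*2)) - 28)*((-4 - 1*6) + 3)² = ((8 + (11 - 2)) - 28)*((-4 - 6) + 3)² = ((8 + 9) - 28)*(-10 + 3)² = (17 - 28)*(-7)² = -11*49 = -539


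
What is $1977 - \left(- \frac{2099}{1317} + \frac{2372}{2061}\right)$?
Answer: $\frac{1789148788}{904779} \approx 1977.4$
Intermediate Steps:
$1977 - \left(- \frac{2099}{1317} + \frac{2372}{2061}\right) = 1977 - - \frac{400705}{904779} = 1977 + \frac{400705}{904779} = \frac{1789148788}{904779}$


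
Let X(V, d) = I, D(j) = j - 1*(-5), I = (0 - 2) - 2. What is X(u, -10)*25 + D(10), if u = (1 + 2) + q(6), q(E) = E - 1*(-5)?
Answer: -85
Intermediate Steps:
q(E) = 5 + E (q(E) = E + 5 = 5 + E)
I = -4 (I = -2 - 2 = -4)
D(j) = 5 + j (D(j) = j + 5 = 5 + j)
u = 14 (u = (1 + 2) + (5 + 6) = 3 + 11 = 14)
X(V, d) = -4
X(u, -10)*25 + D(10) = -4*25 + (5 + 10) = -100 + 15 = -85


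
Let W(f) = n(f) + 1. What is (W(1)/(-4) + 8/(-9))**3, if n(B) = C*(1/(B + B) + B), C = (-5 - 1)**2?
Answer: -146363183/46656 ≈ -3137.1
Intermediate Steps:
C = 36 (C = (-6)**2 = 36)
n(B) = 18/B + 36*B (n(B) = 36*(1/(B + B) + B) = 36*(1/(2*B) + B) = 36*(B + 1/(2*B)) = 18/B + 36*B)
W(f) = 1 + 18/f + 36*f (W(f) = (18/f + 36*f) + 1 = 1 + 18/f + 36*f)
(W(1)/(-4) + 8/(-9))**3 = ((1 + 18/1 + 36*1)/(-4) + 8/(-9))**3 = ((1 + 18*1 + 36)*(-1/4) + 8*(-1/9))**3 = ((1 + 18 + 36)*(-1/4) - 8/9)**3 = (55*(-1/4) - 8/9)**3 = (-55/4 - 8/9)**3 = (-527/36)**3 = -146363183/46656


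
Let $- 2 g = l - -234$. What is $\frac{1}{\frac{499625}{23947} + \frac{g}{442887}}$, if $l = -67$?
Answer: $\frac{3030232854}{63221547943} \approx 0.04793$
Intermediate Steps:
$g = - \frac{167}{2}$ ($g = - \frac{-67 - -234}{2} = - \frac{-67 + 234}{2} = \left(- \frac{1}{2}\right) 167 = - \frac{167}{2} \approx -83.5$)
$\frac{1}{\frac{499625}{23947} + \frac{g}{442887}} = \frac{1}{\frac{499625}{23947} - \frac{167}{2 \cdot 442887}} = \frac{1}{499625 \cdot \frac{1}{23947} - \frac{167}{885774}} = \frac{1}{\frac{71375}{3421} - \frac{167}{885774}} = \frac{1}{\frac{63221547943}{3030232854}} = \frac{3030232854}{63221547943}$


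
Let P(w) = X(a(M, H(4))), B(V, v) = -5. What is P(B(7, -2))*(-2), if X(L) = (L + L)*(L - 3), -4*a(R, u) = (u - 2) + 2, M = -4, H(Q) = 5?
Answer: -85/4 ≈ -21.250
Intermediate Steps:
a(R, u) = -u/4 (a(R, u) = -((u - 2) + 2)/4 = -((-2 + u) + 2)/4 = -u/4)
X(L) = 2*L*(-3 + L) (X(L) = (2*L)*(-3 + L) = 2*L*(-3 + L))
P(w) = 85/8 (P(w) = 2*(-¼*5)*(-3 - ¼*5) = 2*(-5/4)*(-3 - 5/4) = 2*(-5/4)*(-17/4) = 85/8)
P(B(7, -2))*(-2) = (85/8)*(-2) = -85/4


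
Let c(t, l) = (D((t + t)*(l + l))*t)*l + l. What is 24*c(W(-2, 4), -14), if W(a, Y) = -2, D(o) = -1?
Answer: -1008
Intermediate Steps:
c(t, l) = l - l*t (c(t, l) = (-t)*l + l = -l*t + l = l - l*t)
24*c(W(-2, 4), -14) = 24*(-14*(1 - 1*(-2))) = 24*(-14*(1 + 2)) = 24*(-14*3) = 24*(-42) = -1008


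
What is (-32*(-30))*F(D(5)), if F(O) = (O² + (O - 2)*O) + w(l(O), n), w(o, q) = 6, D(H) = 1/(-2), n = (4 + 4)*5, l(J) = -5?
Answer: 7200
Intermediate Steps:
n = 40 (n = 8*5 = 40)
D(H) = -½
F(O) = 6 + O² + O*(-2 + O) (F(O) = (O² + (O - 2)*O) + 6 = (O² + (-2 + O)*O) + 6 = (O² + O*(-2 + O)) + 6 = 6 + O² + O*(-2 + O))
(-32*(-30))*F(D(5)) = (-32*(-30))*(6 - 2*(-½) + 2*(-½)²) = 960*(6 + 1 + 2*(¼)) = 960*(6 + 1 + ½) = 960*(15/2) = 7200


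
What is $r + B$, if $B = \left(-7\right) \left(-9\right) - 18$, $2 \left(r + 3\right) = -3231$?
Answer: $- \frac{3147}{2} \approx -1573.5$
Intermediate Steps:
$r = - \frac{3237}{2}$ ($r = -3 + \frac{1}{2} \left(-3231\right) = -3 - \frac{3231}{2} = - \frac{3237}{2} \approx -1618.5$)
$B = 45$ ($B = 63 - 18 = 45$)
$r + B = - \frac{3237}{2} + 45 = - \frac{3147}{2}$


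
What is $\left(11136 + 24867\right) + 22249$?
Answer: $58252$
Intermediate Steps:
$\left(11136 + 24867\right) + 22249 = 36003 + 22249 = 58252$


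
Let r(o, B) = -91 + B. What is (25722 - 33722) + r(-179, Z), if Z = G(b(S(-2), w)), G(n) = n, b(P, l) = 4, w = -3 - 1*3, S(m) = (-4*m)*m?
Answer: -8087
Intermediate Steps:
S(m) = -4*m²
w = -6 (w = -3 - 3 = -6)
Z = 4
(25722 - 33722) + r(-179, Z) = (25722 - 33722) + (-91 + 4) = -8000 - 87 = -8087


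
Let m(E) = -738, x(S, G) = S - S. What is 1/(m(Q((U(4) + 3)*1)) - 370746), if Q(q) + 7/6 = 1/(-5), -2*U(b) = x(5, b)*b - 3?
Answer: -1/371484 ≈ -2.6919e-6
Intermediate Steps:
x(S, G) = 0
U(b) = 3/2 (U(b) = -(0*b - 3)/2 = -(0 - 3)/2 = -1/2*(-3) = 3/2)
Q(q) = -41/30 (Q(q) = -7/6 + 1/(-5) = -7/6 - 1/5 = -41/30)
1/(m(Q((U(4) + 3)*1)) - 370746) = 1/(-738 - 370746) = 1/(-371484) = -1/371484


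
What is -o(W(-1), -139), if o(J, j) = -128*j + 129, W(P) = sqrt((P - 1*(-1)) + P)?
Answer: -17921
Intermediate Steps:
W(P) = sqrt(1 + 2*P) (W(P) = sqrt((P + 1) + P) = sqrt((1 + P) + P) = sqrt(1 + 2*P))
o(J, j) = 129 - 128*j
-o(W(-1), -139) = -(129 - 128*(-139)) = -(129 + 17792) = -1*17921 = -17921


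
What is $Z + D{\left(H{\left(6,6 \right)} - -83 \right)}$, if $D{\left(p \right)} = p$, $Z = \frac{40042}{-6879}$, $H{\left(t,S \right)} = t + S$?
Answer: $\frac{613463}{6879} \approx 89.179$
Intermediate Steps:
$H{\left(t,S \right)} = S + t$
$Z = - \frac{40042}{6879}$ ($Z = 40042 \left(- \frac{1}{6879}\right) = - \frac{40042}{6879} \approx -5.8209$)
$Z + D{\left(H{\left(6,6 \right)} - -83 \right)} = - \frac{40042}{6879} + \left(\left(6 + 6\right) - -83\right) = - \frac{40042}{6879} + \left(12 + 83\right) = - \frac{40042}{6879} + 95 = \frac{613463}{6879}$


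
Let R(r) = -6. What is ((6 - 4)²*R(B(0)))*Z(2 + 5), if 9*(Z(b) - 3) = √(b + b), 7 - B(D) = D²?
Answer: -72 - 8*√14/3 ≈ -81.978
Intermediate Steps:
B(D) = 7 - D²
Z(b) = 3 + √2*√b/9 (Z(b) = 3 + √(b + b)/9 = 3 + √(2*b)/9 = 3 + (√2*√b)/9 = 3 + √2*√b/9)
((6 - 4)²*R(B(0)))*Z(2 + 5) = ((6 - 4)²*(-6))*(3 + √2*√(2 + 5)/9) = (2²*(-6))*(3 + √2*√7/9) = (4*(-6))*(3 + √14/9) = -24*(3 + √14/9) = -72 - 8*√14/3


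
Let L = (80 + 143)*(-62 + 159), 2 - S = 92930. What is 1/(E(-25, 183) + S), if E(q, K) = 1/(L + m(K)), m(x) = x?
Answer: -21814/2027131391 ≈ -1.0761e-5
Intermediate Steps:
S = -92928 (S = 2 - 1*92930 = 2 - 92930 = -92928)
L = 21631 (L = 223*97 = 21631)
E(q, K) = 1/(21631 + K)
1/(E(-25, 183) + S) = 1/(1/(21631 + 183) - 92928) = 1/(1/21814 - 92928) = 1/(-2027131391/21814) = -21814/2027131391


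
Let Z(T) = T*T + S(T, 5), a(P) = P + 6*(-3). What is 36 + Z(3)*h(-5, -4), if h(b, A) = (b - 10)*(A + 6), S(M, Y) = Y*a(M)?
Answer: 2016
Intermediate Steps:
a(P) = -18 + P (a(P) = P - 18 = -18 + P)
S(M, Y) = Y*(-18 + M)
h(b, A) = (-10 + b)*(6 + A)
Z(T) = -90 + T**2 + 5*T (Z(T) = T*T + 5*(-18 + T) = T**2 + (-90 + 5*T) = -90 + T**2 + 5*T)
36 + Z(3)*h(-5, -4) = 36 + (-90 + 3**2 + 5*3)*(-60 - 10*(-4) + 6*(-5) - 4*(-5)) = 36 + (-90 + 9 + 15)*(-60 + 40 - 30 + 20) = 36 - 66*(-30) = 36 + 1980 = 2016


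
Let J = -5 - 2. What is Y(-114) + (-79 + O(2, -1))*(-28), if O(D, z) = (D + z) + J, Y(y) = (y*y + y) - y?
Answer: 15376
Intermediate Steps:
J = -7
Y(y) = y² (Y(y) = (y² + y) - y = (y + y²) - y = y²)
O(D, z) = -7 + D + z (O(D, z) = (D + z) - 7 = -7 + D + z)
Y(-114) + (-79 + O(2, -1))*(-28) = (-114)² + (-79 + (-7 + 2 - 1))*(-28) = 12996 + (-79 - 6)*(-28) = 12996 - 85*(-28) = 12996 + 2380 = 15376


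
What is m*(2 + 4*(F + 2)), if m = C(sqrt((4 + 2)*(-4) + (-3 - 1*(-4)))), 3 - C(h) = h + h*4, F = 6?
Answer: 102 - 170*I*sqrt(23) ≈ 102.0 - 815.29*I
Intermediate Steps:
C(h) = 3 - 5*h (C(h) = 3 - (h + h*4) = 3 - (h + 4*h) = 3 - 5*h)
m = 3 - 5*I*sqrt(23) (m = 3 - 5*sqrt((4 + 2)*(-4) + (-3 - 1*(-4))) = 3 - 5*sqrt(6*(-4) + (-3 + 4)) = 3 - 5*sqrt(-24 + 1) = 3 - 5*I*sqrt(23) ≈ 3.0 - 23.979*I)
m*(2 + 4*(F + 2)) = (3 - 5*I*sqrt(23))*(2 + 4*(6 + 2)) = (3 - 5*I*sqrt(23))*(2 + 4*8) = (3 - 5*I*sqrt(23))*(2 + 32) = (3 - 5*I*sqrt(23))*34 = 102 - 170*I*sqrt(23)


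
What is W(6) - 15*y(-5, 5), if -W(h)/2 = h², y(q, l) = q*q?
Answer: -447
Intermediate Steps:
y(q, l) = q²
W(h) = -2*h²
W(6) - 15*y(-5, 5) = -2*6² - 15*(-5)² = -2*36 - 15*25 = -72 - 375 = -447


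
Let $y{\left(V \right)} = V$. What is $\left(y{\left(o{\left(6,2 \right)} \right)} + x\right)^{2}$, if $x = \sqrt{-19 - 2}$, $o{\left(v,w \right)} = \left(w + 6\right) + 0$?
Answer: $\left(8 + i \sqrt{21}\right)^{2} \approx 43.0 + 73.321 i$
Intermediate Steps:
$o{\left(v,w \right)} = 6 + w$ ($o{\left(v,w \right)} = \left(6 + w\right) + 0 = 6 + w$)
$x = i \sqrt{21}$ ($x = \sqrt{-21} = i \sqrt{21} \approx 4.5826 i$)
$\left(y{\left(o{\left(6,2 \right)} \right)} + x\right)^{2} = \left(\left(6 + 2\right) + i \sqrt{21}\right)^{2} = \left(8 + i \sqrt{21}\right)^{2}$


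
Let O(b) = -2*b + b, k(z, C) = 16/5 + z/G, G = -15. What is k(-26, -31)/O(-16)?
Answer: 37/120 ≈ 0.30833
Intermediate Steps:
k(z, C) = 16/5 - z/15 (k(z, C) = 16/5 + z/(-15) = 16*(⅕) + z*(-1/15) = 16/5 - z/15)
O(b) = -b
k(-26, -31)/O(-16) = (16/5 - 1/15*(-26))/((-1*(-16))) = (16/5 + 26/15)/16 = (74/15)*(1/16) = 37/120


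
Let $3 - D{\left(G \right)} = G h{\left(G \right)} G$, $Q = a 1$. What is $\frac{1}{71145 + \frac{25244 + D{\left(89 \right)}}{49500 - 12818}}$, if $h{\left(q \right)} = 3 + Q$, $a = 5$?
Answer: $\frac{36682}{2609702769} \approx 1.4056 \cdot 10^{-5}$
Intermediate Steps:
$Q = 5$ ($Q = 5 \cdot 1 = 5$)
$h{\left(q \right)} = 8$ ($h{\left(q \right)} = 3 + 5 = 8$)
$D{\left(G \right)} = 3 - 8 G^{2}$ ($D{\left(G \right)} = 3 - G 8 G = 3 - 8 G G = 3 - 8 G^{2}$)
$\frac{1}{71145 + \frac{25244 + D{\left(89 \right)}}{49500 - 12818}} = \frac{1}{71145 + \frac{25244 + \left(3 - 8 \cdot 89^{2}\right)}{49500 - 12818}} = \frac{1}{71145 + \frac{25244 + \left(3 - 63368\right)}{36682}} = \frac{1}{71145 + \left(25244 + \left(3 - 63368\right)\right) \frac{1}{36682}} = \frac{1}{71145 + \left(25244 - 63365\right) \frac{1}{36682}} = \frac{1}{71145 - \frac{38121}{36682}} = \frac{1}{\frac{2609702769}{36682}} = \frac{36682}{2609702769}$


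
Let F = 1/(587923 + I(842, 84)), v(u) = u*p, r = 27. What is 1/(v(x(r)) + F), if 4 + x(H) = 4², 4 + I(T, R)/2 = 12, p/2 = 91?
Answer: 587939/1284058777 ≈ 0.00045788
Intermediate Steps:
p = 182 (p = 2*91 = 182)
I(T, R) = 16 (I(T, R) = -8 + 2*12 = -8 + 24 = 16)
x(H) = 12 (x(H) = -4 + 4² = -4 + 16 = 12)
v(u) = 182*u (v(u) = u*182 = 182*u)
F = 1/587939 (F = 1/(587923 + 16) = 1/587939 ≈ 1.7009e-6)
1/(v(x(r)) + F) = 1/(182*12 + 1/587939) = 1/(2184 + 1/587939) = 1/(1284058777/587939) = 587939/1284058777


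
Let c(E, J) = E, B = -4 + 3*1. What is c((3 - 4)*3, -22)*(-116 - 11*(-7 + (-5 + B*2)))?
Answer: -114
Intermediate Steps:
B = -1 (B = -4 + 3 = -1)
c((3 - 4)*3, -22)*(-116 - 11*(-7 + (-5 + B*2))) = ((3 - 4)*3)*(-116 - 11*(-7 + (-5 - 1*2))) = (-1*3)*(-116 - 11*(-7 + (-5 - 2))) = -3*(-116 - 11*(-7 - 7)) = -3*(-116 - 11*(-14)) = -3*(-116 + 154) = -3*38 = -114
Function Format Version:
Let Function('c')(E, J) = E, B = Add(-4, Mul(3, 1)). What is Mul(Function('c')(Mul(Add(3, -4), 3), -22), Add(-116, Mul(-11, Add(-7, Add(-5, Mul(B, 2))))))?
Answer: -114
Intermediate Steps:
B = -1 (B = Add(-4, 3) = -1)
Mul(Function('c')(Mul(Add(3, -4), 3), -22), Add(-116, Mul(-11, Add(-7, Add(-5, Mul(B, 2)))))) = Mul(Mul(Add(3, -4), 3), Add(-116, Mul(-11, Add(-7, Add(-5, Mul(-1, 2)))))) = Mul(Mul(-1, 3), Add(-116, Mul(-11, Add(-7, Add(-5, -2))))) = Mul(-3, Add(-116, Mul(-11, Add(-7, -7)))) = Mul(-3, Add(-116, Mul(-11, -14))) = Mul(-3, Add(-116, 154)) = Mul(-3, 38) = -114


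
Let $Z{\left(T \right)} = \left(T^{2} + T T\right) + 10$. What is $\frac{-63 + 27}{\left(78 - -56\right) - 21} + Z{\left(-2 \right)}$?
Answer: $\frac{1998}{113} \approx 17.681$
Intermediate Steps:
$Z{\left(T \right)} = 10 + 2 T^{2}$ ($Z{\left(T \right)} = \left(T^{2} + T^{2}\right) + 10 = 2 T^{2} + 10 = 10 + 2 T^{2}$)
$\frac{-63 + 27}{\left(78 - -56\right) - 21} + Z{\left(-2 \right)} = \frac{-63 + 27}{\left(78 - -56\right) - 21} + \left(10 + 2 \left(-2\right)^{2}\right) = \frac{1}{\left(78 + 56\right) - 21} \left(-36\right) + \left(10 + 2 \cdot 4\right) = \frac{1}{134 - 21} \left(-36\right) + \left(10 + 8\right) = \frac{1}{113} \left(-36\right) + 18 = - \frac{36}{113} + 18 = \frac{1998}{113}$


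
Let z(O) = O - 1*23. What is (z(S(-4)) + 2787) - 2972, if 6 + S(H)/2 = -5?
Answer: -230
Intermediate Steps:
S(H) = -22 (S(H) = -12 + 2*(-5) = -12 - 10 = -22)
z(O) = -23 + O (z(O) = O - 23 = -23 + O)
(z(S(-4)) + 2787) - 2972 = ((-23 - 22) + 2787) - 2972 = (-45 + 2787) - 2972 = 2742 - 2972 = -230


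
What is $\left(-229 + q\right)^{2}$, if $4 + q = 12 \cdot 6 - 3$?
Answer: $26896$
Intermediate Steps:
$q = 65$ ($q = -4 + \left(12 \cdot 6 - 3\right) = -4 + \left(72 - 3\right) = -4 + 69 = 65$)
$\left(-229 + q\right)^{2} = \left(-229 + 65\right)^{2} = \left(-164\right)^{2} = 26896$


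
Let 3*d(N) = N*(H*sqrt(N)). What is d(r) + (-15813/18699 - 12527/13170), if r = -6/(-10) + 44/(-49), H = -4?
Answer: -147499861/82088610 + 292*I*sqrt(365)/25725 ≈ -1.7968 + 0.21686*I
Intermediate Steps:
r = -73/245 (r = -6*(-1/10) + 44*(-1/49) = 3/5 - 44/49 = -73/245 ≈ -0.29796)
d(N) = -4*N**(3/2)/3 (d(N) = (N*(-4*sqrt(N)))/3 = (-4*N**(3/2))/3 = -4*N**(3/2)/3)
d(r) + (-15813/18699 - 12527/13170) = -(-292)*I*sqrt(365)/25725 + (-15813/18699 - 12527/13170) = -(-292)*I*sqrt(365)/25725 + (-15813*1/18699 - 12527*1/13170) = 292*I*sqrt(365)/25725 + (-5271/6233 - 12527/13170) = 292*I*sqrt(365)/25725 - 147499861/82088610 = -147499861/82088610 + 292*I*sqrt(365)/25725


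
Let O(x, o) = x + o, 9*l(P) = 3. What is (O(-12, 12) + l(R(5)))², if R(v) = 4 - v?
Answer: ⅑ ≈ 0.11111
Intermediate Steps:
l(P) = ⅓ (l(P) = (⅑)*3 = ⅓)
O(x, o) = o + x
(O(-12, 12) + l(R(5)))² = ((12 - 12) + ⅓)² = (0 + ⅓)² = (⅓)² = ⅑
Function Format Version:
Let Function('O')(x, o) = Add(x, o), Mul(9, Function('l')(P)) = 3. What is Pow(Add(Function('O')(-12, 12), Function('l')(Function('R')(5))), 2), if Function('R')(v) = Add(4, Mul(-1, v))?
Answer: Rational(1, 9) ≈ 0.11111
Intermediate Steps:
Function('l')(P) = Rational(1, 3) (Function('l')(P) = Mul(Rational(1, 9), 3) = Rational(1, 3))
Function('O')(x, o) = Add(o, x)
Pow(Add(Function('O')(-12, 12), Function('l')(Function('R')(5))), 2) = Pow(Add(Add(12, -12), Rational(1, 3)), 2) = Pow(Add(0, Rational(1, 3)), 2) = Pow(Rational(1, 3), 2) = Rational(1, 9)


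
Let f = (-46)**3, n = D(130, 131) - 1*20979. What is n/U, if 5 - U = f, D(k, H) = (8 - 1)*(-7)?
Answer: -21028/97341 ≈ -0.21602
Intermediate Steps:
D(k, H) = -49 (D(k, H) = 7*(-7) = -49)
n = -21028 (n = -49 - 1*20979 = -49 - 20979 = -21028)
f = -97336
U = 97341 (U = 5 - 1*(-97336) = 5 + 97336 = 97341)
n/U = -21028/97341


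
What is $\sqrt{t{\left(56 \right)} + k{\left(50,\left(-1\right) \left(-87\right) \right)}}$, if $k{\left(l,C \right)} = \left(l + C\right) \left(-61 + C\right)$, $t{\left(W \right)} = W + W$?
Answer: $\sqrt{3674} \approx 60.614$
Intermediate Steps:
$t{\left(W \right)} = 2 W$
$k{\left(l,C \right)} = \left(-61 + C\right) \left(C + l\right)$ ($k{\left(l,C \right)} = \left(C + l\right) \left(-61 + C\right) = \left(-61 + C\right) \left(C + l\right)$)
$\sqrt{t{\left(56 \right)} + k{\left(50,\left(-1\right) \left(-87\right) \right)}} = \sqrt{2 \cdot 56 + \left(\left(\left(-1\right) \left(-87\right)\right)^{2} - 61 \left(\left(-1\right) \left(-87\right)\right) - 3050 + \left(-1\right) \left(-87\right) 50\right)} = \sqrt{112 + \left(87^{2} - 5307 - 3050 + 87 \cdot 50\right)} = \sqrt{112 + \left(7569 - 5307 - 3050 + 4350\right)} = \sqrt{112 + 3562} = \sqrt{3674}$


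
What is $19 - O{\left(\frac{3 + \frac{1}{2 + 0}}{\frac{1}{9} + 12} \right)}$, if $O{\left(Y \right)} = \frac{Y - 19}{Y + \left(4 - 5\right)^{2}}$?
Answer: $\frac{9418}{281} \approx 33.516$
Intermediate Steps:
$O{\left(Y \right)} = \frac{-19 + Y}{1 + Y}$ ($O{\left(Y \right)} = \frac{-19 + Y}{Y + \left(-1\right)^{2}} = \frac{-19 + Y}{Y + 1} = \frac{-19 + Y}{1 + Y}$)
$19 - O{\left(\frac{3 + \frac{1}{2 + 0}}{\frac{1}{9} + 12} \right)} = 19 - \frac{-19 + \frac{3 + \frac{1}{2 + 0}}{\frac{1}{9} + 12}}{1 + \frac{3 + \frac{1}{2 + 0}}{\frac{1}{9} + 12}} = 19 - \frac{-19 + \frac{3 + \frac{1}{2}}{\frac{1}{9} + 12}}{1 + \frac{3 + \frac{1}{2}}{\frac{1}{9} + 12}} = 19 - \frac{-19 + \frac{3 + \frac{1}{2}}{\frac{109}{9}}}{1 + \frac{3 + \frac{1}{2}}{\frac{109}{9}}} = 19 - \frac{-19 + \frac{7}{2} \cdot \frac{9}{109}}{1 + \frac{7}{2} \cdot \frac{9}{109}} = 19 - \frac{-19 + \frac{63}{218}}{1 + \frac{63}{218}} = 19 - \frac{1}{\frac{281}{218}} \left(- \frac{4079}{218}\right) = 19 - \frac{218}{281} \left(- \frac{4079}{218}\right) = 19 - - \frac{4079}{281} = 19 + \frac{4079}{281} = \frac{9418}{281}$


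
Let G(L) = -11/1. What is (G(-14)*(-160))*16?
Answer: 28160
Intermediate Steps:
G(L) = -11 (G(L) = -11*1 = -11)
(G(-14)*(-160))*16 = -11*(-160)*16 = 1760*16 = 28160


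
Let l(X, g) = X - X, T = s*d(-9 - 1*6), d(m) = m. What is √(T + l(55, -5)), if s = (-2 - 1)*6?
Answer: 3*√30 ≈ 16.432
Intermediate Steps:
s = -18 (s = -3*6 = -18)
T = 270 (T = -18*(-9 - 1*6) = -18*(-9 - 6) = -18*(-15) = 270)
l(X, g) = 0
√(T + l(55, -5)) = √(270 + 0) = √270 = 3*√30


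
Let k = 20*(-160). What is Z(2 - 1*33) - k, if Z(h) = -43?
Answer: 3157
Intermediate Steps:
k = -3200
Z(2 - 1*33) - k = -43 - 1*(-3200) = -43 + 3200 = 3157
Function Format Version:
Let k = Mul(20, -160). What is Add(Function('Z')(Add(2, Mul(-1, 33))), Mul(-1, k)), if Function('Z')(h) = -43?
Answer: 3157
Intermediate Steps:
k = -3200
Add(Function('Z')(Add(2, Mul(-1, 33))), Mul(-1, k)) = Add(-43, Mul(-1, -3200)) = Add(-43, 3200) = 3157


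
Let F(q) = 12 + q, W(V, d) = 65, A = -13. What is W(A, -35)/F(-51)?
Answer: -5/3 ≈ -1.6667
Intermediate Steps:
W(A, -35)/F(-51) = 65/(12 - 51) = 65/(-39) = 65*(-1/39) = -5/3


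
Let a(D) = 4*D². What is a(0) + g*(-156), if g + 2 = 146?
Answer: -22464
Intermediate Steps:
g = 144 (g = -2 + 146 = 144)
a(0) + g*(-156) = 4*0² + 144*(-156) = 4*0 - 22464 = 0 - 22464 = -22464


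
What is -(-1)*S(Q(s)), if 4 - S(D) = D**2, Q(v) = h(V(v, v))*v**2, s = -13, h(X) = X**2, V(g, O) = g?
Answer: -815730717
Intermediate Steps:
Q(v) = v**4 (Q(v) = v**2*v**2 = v**4)
S(D) = 4 - D**2
-(-1)*S(Q(s)) = -(-1)*(4 - ((-13)**4)**2) = -(-1)*(4 - 1*28561**2) = -(-1)*(4 - 1*815730721) = -(-1)*(4 - 815730721) = -(-1)*(-815730717) = -1*815730717 = -815730717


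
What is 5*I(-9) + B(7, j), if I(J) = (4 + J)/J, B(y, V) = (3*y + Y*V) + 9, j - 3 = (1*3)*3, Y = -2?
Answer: 79/9 ≈ 8.7778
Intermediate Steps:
j = 12 (j = 3 + (1*3)*3 = 3 + 3*3 = 3 + 9 = 12)
B(y, V) = 9 - 2*V + 3*y (B(y, V) = (3*y - 2*V) + 9 = (-2*V + 3*y) + 9 = 9 - 2*V + 3*y)
I(J) = (4 + J)/J
5*I(-9) + B(7, j) = 5*((4 - 9)/(-9)) + (9 - 2*12 + 3*7) = 5*(-⅑*(-5)) + (9 - 24 + 21) = 5*(5/9) + 6 = 25/9 + 6 = 79/9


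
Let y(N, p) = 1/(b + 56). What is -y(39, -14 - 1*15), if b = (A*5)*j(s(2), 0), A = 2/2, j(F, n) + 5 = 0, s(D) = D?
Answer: -1/31 ≈ -0.032258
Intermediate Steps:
j(F, n) = -5 (j(F, n) = -5 + 0 = -5)
A = 1 (A = 2*(½) = 1)
b = -25 (b = (1*5)*(-5) = 5*(-5) = -25)
y(N, p) = 1/31 (y(N, p) = 1/(-25 + 56) = 1/31)
-y(39, -14 - 1*15) = -1*1/31 = -1/31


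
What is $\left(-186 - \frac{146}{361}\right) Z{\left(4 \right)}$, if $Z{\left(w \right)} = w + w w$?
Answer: $- \frac{1345840}{361} \approx -3728.1$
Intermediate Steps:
$Z{\left(w \right)} = w + w^{2}$
$\left(-186 - \frac{146}{361}\right) Z{\left(4 \right)} = \left(-186 - \frac{146}{361}\right) 4 \left(1 + 4\right) = \left(-186 - \frac{146}{361}\right) 4 \cdot 5 = \left(-186 - \frac{146}{361}\right) 20 = \left(- \frac{67292}{361}\right) 20 = - \frac{1345840}{361}$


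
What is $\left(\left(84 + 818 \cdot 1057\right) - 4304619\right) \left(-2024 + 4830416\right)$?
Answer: $-16609229096328$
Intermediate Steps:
$\left(\left(84 + 818 \cdot 1057\right) - 4304619\right) \left(-2024 + 4830416\right) = \left(\left(84 + 864626\right) - 4304619\right) 4828392 = \left(864710 - 4304619\right) 4828392 = \left(-3439909\right) 4828392 = -16609229096328$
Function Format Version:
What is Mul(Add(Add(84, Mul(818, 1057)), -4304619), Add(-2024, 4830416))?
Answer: -16609229096328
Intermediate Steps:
Mul(Add(Add(84, Mul(818, 1057)), -4304619), Add(-2024, 4830416)) = Mul(Add(Add(84, 864626), -4304619), 4828392) = Mul(Add(864710, -4304619), 4828392) = Mul(-3439909, 4828392) = -16609229096328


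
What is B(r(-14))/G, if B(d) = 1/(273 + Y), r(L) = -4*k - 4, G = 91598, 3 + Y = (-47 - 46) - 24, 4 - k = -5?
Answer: 1/14014494 ≈ 7.1355e-8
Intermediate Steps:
k = 9 (k = 4 - 1*(-5) = 4 + 5 = 9)
Y = -120 (Y = -3 + ((-47 - 46) - 24) = -3 + (-93 - 24) = -3 - 117 = -120)
r(L) = -40 (r(L) = -4*9 - 4 = -36 - 4 = -40)
B(d) = 1/153 (B(d) = 1/(273 - 120) = 1/153)
B(r(-14))/G = (1/153)/91598 = (1/153)*(1/91598) = 1/14014494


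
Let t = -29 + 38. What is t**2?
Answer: 81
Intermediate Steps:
t = 9
t**2 = 9**2 = 81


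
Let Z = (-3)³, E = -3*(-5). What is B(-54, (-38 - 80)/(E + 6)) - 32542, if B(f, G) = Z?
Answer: -32569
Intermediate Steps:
E = 15
Z = -27
B(f, G) = -27
B(-54, (-38 - 80)/(E + 6)) - 32542 = -27 - 32542 = -32569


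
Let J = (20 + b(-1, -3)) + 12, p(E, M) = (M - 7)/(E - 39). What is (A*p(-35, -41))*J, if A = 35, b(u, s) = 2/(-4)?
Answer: 26460/37 ≈ 715.13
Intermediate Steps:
p(E, M) = (-7 + M)/(-39 + E)
b(u, s) = -1/2 (b(u, s) = 2*(-1/4) = -1/2)
J = 63/2 (J = (20 - 1/2) + 12 = 39/2 + 12 = 63/2 ≈ 31.500)
(A*p(-35, -41))*J = (35*((-7 - 41)/(-39 - 35)))*(63/2) = (35*(-48/(-74)))*(63/2) = (35*(-1/74*(-48)))*(63/2) = (35*(24/37))*(63/2) = (840/37)*(63/2) = 26460/37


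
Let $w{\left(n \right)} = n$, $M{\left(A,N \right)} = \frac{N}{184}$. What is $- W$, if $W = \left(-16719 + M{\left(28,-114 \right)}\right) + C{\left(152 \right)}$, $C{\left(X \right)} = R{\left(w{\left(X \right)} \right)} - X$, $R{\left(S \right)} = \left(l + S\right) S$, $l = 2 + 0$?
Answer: $- \frac{601347}{92} \approx -6536.4$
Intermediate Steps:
$M{\left(A,N \right)} = \frac{N}{184}$ ($M{\left(A,N \right)} = N \frac{1}{184} = \frac{N}{184}$)
$l = 2$
$R{\left(S \right)} = S \left(2 + S\right)$ ($R{\left(S \right)} = \left(2 + S\right) S = S \left(2 + S\right)$)
$C{\left(X \right)} = - X + X \left(2 + X\right)$ ($C{\left(X \right)} = X \left(2 + X\right) - X = - X + X \left(2 + X\right)$)
$W = \frac{601347}{92}$ ($W = \left(-16719 + \frac{1}{184} \left(-114\right)\right) + 152 \left(1 + 152\right) = \left(-16719 - \frac{57}{92}\right) + 152 \cdot 153 = - \frac{1538205}{92} + 23256 = \frac{601347}{92} \approx 6536.4$)
$- W = \left(-1\right) \frac{601347}{92} = - \frac{601347}{92}$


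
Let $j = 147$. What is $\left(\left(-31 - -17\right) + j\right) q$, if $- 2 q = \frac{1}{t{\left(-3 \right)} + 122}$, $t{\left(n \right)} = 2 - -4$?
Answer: $- \frac{133}{256} \approx -0.51953$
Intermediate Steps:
$t{\left(n \right)} = 6$ ($t{\left(n \right)} = 2 + 4 = 6$)
$q = - \frac{1}{256}$ ($q = - \frac{1}{2 \left(6 + 122\right)} = - \frac{1}{2 \cdot 128} = \left(- \frac{1}{2}\right) \frac{1}{128} = - \frac{1}{256} \approx -0.0039063$)
$\left(\left(-31 - -17\right) + j\right) q = \left(\left(-31 - -17\right) + 147\right) \left(- \frac{1}{256}\right) = \left(\left(-31 + 17\right) + 147\right) \left(- \frac{1}{256}\right) = \left(-14 + 147\right) \left(- \frac{1}{256}\right) = 133 \left(- \frac{1}{256}\right) = - \frac{133}{256}$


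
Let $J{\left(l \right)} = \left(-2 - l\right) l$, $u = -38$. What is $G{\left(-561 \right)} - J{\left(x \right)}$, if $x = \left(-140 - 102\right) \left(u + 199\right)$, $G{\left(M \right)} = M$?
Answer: $1517958959$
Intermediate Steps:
$x = -38962$ ($x = \left(-140 - 102\right) \left(-38 + 199\right) = \left(-242\right) 161 = -38962$)
$J{\left(l \right)} = l \left(-2 - l\right)$
$G{\left(-561 \right)} - J{\left(x \right)} = -561 - \left(-1\right) \left(-38962\right) \left(2 - 38962\right) = -561 - \left(-1\right) \left(-38962\right) \left(-38960\right) = -561 - -1517959520 = -561 + 1517959520 = 1517958959$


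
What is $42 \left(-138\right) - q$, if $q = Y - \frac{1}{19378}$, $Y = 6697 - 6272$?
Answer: $- \frac{120550537}{19378} \approx -6221.0$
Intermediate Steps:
$Y = 425$
$q = \frac{8235649}{19378}$ ($q = 425 - \frac{1}{19378} = \frac{8235649}{19378} \approx 425.0$)
$42 \left(-138\right) - q = 42 \left(-138\right) - \frac{8235649}{19378} = -5796 - \frac{8235649}{19378} = - \frac{120550537}{19378}$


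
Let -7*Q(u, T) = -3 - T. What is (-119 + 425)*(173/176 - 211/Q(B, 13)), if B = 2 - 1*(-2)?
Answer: -1229661/44 ≈ -27947.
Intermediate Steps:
B = 4 (B = 2 + 2 = 4)
Q(u, T) = 3/7 + T/7 (Q(u, T) = -(-3 - T)/7 = 3/7 + T/7)
(-119 + 425)*(173/176 - 211/Q(B, 13)) = (-119 + 425)*(173/176 - 211/(3/7 + (⅐)*13)) = 306*(173*(1/176) - 211/(3/7 + 13/7)) = 306*(173/176 - 211/16/7) = 306*(173/176 - 211*7/16) = 306*(173/176 - 1477/16) = 306*(-8037/88) = -1229661/44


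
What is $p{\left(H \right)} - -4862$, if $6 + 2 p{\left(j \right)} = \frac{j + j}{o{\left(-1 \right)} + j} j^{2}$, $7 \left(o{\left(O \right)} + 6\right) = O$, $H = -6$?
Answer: $\frac{414527}{85} \approx 4876.8$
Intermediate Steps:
$o{\left(O \right)} = -6 + \frac{O}{7}$
$p{\left(j \right)} = -3 + \frac{j^{3}}{- \frac{43}{7} + j}$ ($p{\left(j \right)} = -3 + \frac{\frac{j + j}{\left(-6 + \frac{1}{7} \left(-1\right)\right) + j} j^{2}}{2} = -3 + \frac{\frac{2 j}{\left(-6 - \frac{1}{7}\right) + j} j^{2}}{2} = -3 + \frac{\frac{2 j}{- \frac{43}{7} + j} j^{2}}{2} = -3 + \frac{2 j^{3} \frac{1}{- \frac{43}{7} + j}}{2} = -3 + \frac{j^{3}}{- \frac{43}{7} + j}$)
$p{\left(H \right)} - -4862 = \frac{129 - -126 + 7 \left(-6\right)^{3}}{-43 + 7 \left(-6\right)} - -4862 = \frac{129 + 126 + 7 \left(-216\right)}{-43 - 42} + 4862 = \frac{129 + 126 - 1512}{-85} + 4862 = \left(- \frac{1}{85}\right) \left(-1257\right) + 4862 = \frac{1257}{85} + 4862 = \frac{414527}{85}$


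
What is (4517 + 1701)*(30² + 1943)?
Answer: 17677774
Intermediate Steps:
(4517 + 1701)*(30² + 1943) = 6218*(900 + 1943) = 6218*2843 = 17677774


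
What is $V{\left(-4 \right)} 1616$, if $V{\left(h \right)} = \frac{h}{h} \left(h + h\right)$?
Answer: $-12928$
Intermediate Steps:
$V{\left(h \right)} = 2 h$ ($V{\left(h \right)} = 1 \cdot 2 h = 2 h$)
$V{\left(-4 \right)} 1616 = 2 \left(-4\right) 1616 = \left(-8\right) 1616 = -12928$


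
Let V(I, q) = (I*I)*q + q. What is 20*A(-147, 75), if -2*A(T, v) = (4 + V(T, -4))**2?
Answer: -74711820960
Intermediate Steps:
V(I, q) = q + q*I**2 (V(I, q) = I**2*q + q = q*I**2 + q = q + q*I**2)
A(T, v) = -8*T**4 (A(T, v) = -(4 - 4*(1 + T**2))**2/2 = -(4 + (-4 - 4*T**2))**2/2 = -16*T**4/2 = -8*T**4)
20*A(-147, 75) = 20*(-8*(-147)**4) = 20*(-8*466948881) = 20*(-3735591048) = -74711820960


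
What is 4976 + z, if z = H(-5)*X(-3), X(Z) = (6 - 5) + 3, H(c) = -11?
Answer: 4932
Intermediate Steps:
X(Z) = 4 (X(Z) = 1 + 3 = 4)
z = -44 (z = -11*4 = -44)
4976 + z = 4976 - 44 = 4932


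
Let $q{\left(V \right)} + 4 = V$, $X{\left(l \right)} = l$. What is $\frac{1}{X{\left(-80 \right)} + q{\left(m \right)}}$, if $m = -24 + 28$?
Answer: $- \frac{1}{80} \approx -0.0125$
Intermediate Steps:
$m = 4$
$q{\left(V \right)} = -4 + V$
$\frac{1}{X{\left(-80 \right)} + q{\left(m \right)}} = \frac{1}{-80 + \left(-4 + 4\right)} = \frac{1}{-80 + 0} = \frac{1}{-80} = - \frac{1}{80}$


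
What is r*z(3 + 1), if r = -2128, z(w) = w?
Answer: -8512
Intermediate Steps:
r*z(3 + 1) = -2128*(3 + 1) = -2128*4 = -8512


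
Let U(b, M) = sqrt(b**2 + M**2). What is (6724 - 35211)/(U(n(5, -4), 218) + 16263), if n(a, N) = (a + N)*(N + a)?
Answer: -463284081/264437644 + 142435*sqrt(1901)/264437644 ≈ -1.7285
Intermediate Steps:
n(a, N) = (N + a)**2 (n(a, N) = (N + a)*(N + a) = (N + a)**2)
U(b, M) = sqrt(M**2 + b**2)
(6724 - 35211)/(U(n(5, -4), 218) + 16263) = (6724 - 35211)/(sqrt(218**2 + ((-4 + 5)**2)**2) + 16263) = -28487/(sqrt(47524 + (1**2)**2) + 16263) = -28487/(sqrt(47524 + 1**2) + 16263) = -28487/(sqrt(47524 + 1) + 16263) = -28487/(sqrt(47525) + 16263) = -28487/(5*sqrt(1901) + 16263) = -28487/(16263 + 5*sqrt(1901))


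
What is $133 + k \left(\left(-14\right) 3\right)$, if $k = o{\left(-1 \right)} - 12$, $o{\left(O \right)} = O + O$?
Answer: $721$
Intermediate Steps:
$o{\left(O \right)} = 2 O$
$k = -14$ ($k = 2 \left(-1\right) - 12 = -2 - 12 = -14$)
$133 + k \left(\left(-14\right) 3\right) = 133 - 14 \left(\left(-14\right) 3\right) = 133 - -588 = 133 + 588 = 721$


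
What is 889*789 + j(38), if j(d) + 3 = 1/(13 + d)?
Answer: 35772319/51 ≈ 7.0142e+5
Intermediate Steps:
j(d) = -3 + 1/(13 + d)
889*789 + j(38) = 889*789 + (-38 - 3*38)/(13 + 38) = 701421 + (-38 - 114)/51 = 701421 + (1/51)*(-152) = 701421 - 152/51 = 35772319/51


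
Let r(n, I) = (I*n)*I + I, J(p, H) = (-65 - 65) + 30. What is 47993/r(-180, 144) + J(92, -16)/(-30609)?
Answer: -121753793/12693674736 ≈ -0.0095917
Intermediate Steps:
J(p, H) = -100 (J(p, H) = -130 + 30 = -100)
r(n, I) = I + n*I² (r(n, I) = n*I² + I = I + n*I²)
47993/r(-180, 144) + J(92, -16)/(-30609) = 47993/((144*(1 + 144*(-180)))) - 100/(-30609) = 47993/((144*(1 - 25920))) - 100*(-1/30609) = 47993/((144*(-25919))) + 100/30609 = 47993/(-3732336) + 100/30609 = 47993*(-1/3732336) + 100/30609 = -47993/3732336 + 100/30609 = -121753793/12693674736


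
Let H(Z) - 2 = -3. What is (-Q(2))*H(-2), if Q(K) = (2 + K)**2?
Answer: 16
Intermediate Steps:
H(Z) = -1 (H(Z) = 2 - 3 = -1)
(-Q(2))*H(-2) = -(2 + 2)**2*(-1) = -1*4**2*(-1) = -1*16*(-1) = -16*(-1) = 16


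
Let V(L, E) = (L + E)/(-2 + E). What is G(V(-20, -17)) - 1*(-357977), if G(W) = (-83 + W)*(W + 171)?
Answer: 124169257/361 ≈ 3.4396e+5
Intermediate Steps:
V(L, E) = (E + L)/(-2 + E)
G(W) = (-83 + W)*(171 + W)
G(V(-20, -17)) - 1*(-357977) = (-14193 + ((-17 - 20)/(-2 - 17))² + 88*((-17 - 20)/(-2 - 17))) - 1*(-357977) = (-14193 + (-37/(-19))² + 88*(-37/(-19))) + 357977 = (-14193 + (-1/19*(-37))² + 88*(-1/19*(-37))) + 357977 = (-14193 + (37/19)² + 88*(37/19)) + 357977 = (-14193 + 1369/361 + 3256/19) + 357977 = -5060440/361 + 357977 = 124169257/361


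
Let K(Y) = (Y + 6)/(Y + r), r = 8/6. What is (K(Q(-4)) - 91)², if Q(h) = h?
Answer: 134689/16 ≈ 8418.1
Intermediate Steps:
r = 4/3 (r = 8*(⅙) = 4/3 ≈ 1.3333)
K(Y) = (6 + Y)/(4/3 + Y) (K(Y) = (Y + 6)/(Y + 4/3) = (6 + Y)/(4/3 + Y))
(K(Q(-4)) - 91)² = (3*(6 - 4)/(4 + 3*(-4)) - 91)² = (3*2/(4 - 12) - 91)² = (3*2/(-8) - 91)² = (3*(-⅛)*2 - 91)² = (-¾ - 91)² = (-367/4)² = 134689/16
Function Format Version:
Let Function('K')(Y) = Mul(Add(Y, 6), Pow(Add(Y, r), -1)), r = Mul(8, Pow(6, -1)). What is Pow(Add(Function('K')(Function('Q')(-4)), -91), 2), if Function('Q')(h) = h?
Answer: Rational(134689, 16) ≈ 8418.1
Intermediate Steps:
r = Rational(4, 3) (r = Mul(8, Rational(1, 6)) = Rational(4, 3) ≈ 1.3333)
Function('K')(Y) = Mul(Pow(Add(Rational(4, 3), Y), -1), Add(6, Y)) (Function('K')(Y) = Mul(Add(Y, 6), Pow(Add(Y, Rational(4, 3)), -1)) = Mul(Add(6, Y), Pow(Add(Rational(4, 3), Y), -1)) = Mul(Pow(Add(Rational(4, 3), Y), -1), Add(6, Y)))
Pow(Add(Function('K')(Function('Q')(-4)), -91), 2) = Pow(Add(Mul(3, Pow(Add(4, Mul(3, -4)), -1), Add(6, -4)), -91), 2) = Pow(Add(Mul(3, Pow(Add(4, -12), -1), 2), -91), 2) = Pow(Add(Mul(3, Pow(-8, -1), 2), -91), 2) = Pow(Add(Mul(3, Rational(-1, 8), 2), -91), 2) = Pow(Add(Rational(-3, 4), -91), 2) = Pow(Rational(-367, 4), 2) = Rational(134689, 16)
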